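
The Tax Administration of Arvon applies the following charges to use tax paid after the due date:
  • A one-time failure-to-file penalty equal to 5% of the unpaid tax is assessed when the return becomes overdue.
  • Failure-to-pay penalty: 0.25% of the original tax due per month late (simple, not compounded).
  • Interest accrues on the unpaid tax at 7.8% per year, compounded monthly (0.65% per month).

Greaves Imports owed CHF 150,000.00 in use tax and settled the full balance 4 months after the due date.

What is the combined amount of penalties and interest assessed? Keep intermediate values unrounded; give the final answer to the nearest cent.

CHF 12,938.19

Failure-to-file penalty: 5% × CHF 150,000.00 = CHF 7,500.00
Failure-to-pay penalty: 4 × 0.25% × CHF 150,000.00 = CHF 1,500.00
Interest: CHF 150,000.00 × ((1 + 0.0065)^4 − 1) = CHF 150,000.00 × 0.0262546… = CHF 3,938.1900…
Penalties + interest = CHF 9,000.0000 + CHF 3,938.1900… = CHF 12,938.19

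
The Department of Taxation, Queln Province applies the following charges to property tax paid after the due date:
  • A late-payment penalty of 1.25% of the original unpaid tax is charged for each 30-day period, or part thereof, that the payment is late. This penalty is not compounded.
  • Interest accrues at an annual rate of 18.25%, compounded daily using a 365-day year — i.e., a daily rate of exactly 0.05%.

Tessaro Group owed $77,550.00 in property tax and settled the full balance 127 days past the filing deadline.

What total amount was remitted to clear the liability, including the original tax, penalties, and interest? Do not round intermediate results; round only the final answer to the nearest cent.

Penalty periods: ⌈127/30⌉ = 5; penalty = 5 × 1.25% × $77,550.00 = $4,846.88…
Interest: $77,550.00 × ((1 + 0.0005)^127 − 1) = $77,550.00 × 0.06554258… = $5,082.8268…
Total = $77,550.00 + $4,846.8750 + $5,082.8268… = $87,479.70

$87,479.70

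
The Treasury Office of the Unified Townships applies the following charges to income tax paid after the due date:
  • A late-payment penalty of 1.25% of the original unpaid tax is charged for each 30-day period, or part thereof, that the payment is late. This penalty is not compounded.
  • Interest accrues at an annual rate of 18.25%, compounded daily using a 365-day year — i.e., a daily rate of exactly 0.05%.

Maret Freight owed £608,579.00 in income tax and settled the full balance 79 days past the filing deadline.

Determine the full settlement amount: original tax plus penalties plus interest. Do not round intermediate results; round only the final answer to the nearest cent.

£655,914.41

Penalty periods: ⌈79/30⌉ = 3; penalty = 3 × 1.25% × £608,579.00 = £22,821.71…
Interest: £608,579.00 × ((1 + 0.0005)^79 − 1) = £608,579.00 × 0.04028023… = £24,513.7018…
Total = £608,579.00 + £22,821.7125 + £24,513.7018… = £655,914.41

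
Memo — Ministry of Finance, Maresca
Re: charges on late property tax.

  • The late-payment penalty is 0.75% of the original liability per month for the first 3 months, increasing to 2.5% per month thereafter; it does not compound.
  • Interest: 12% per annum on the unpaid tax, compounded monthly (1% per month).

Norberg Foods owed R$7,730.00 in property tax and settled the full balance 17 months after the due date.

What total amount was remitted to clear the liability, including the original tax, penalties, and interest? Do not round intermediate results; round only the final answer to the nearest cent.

Penalty, months 1–3: 3 × 0.75% × R$7,730.00 = R$173.93…
Penalty, months 4–17: 14 × 2.5% × R$7,730.00 = R$2,705.50
Interest: R$7,730.00 × ((1 + 0.01)^17 − 1) = R$7,730.00 × 0.1843044… = R$1,424.6733…
Total = R$7,730.00 + R$2,879.4250 + R$1,424.6733… = R$12,034.10

R$12,034.10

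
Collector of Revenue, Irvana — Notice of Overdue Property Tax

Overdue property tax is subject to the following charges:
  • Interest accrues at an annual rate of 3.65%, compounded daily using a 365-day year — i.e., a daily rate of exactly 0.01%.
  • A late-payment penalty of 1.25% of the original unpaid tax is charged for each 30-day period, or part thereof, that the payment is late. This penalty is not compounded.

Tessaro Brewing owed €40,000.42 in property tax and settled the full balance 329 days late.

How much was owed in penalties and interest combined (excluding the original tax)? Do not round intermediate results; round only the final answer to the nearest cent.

Penalty periods: ⌈329/30⌉ = 11; penalty = 11 × 1.25% × €40,000.42 = €5,500.06…
Interest: €40,000.42 × ((1 + 0.0001)^329 − 1) = €40,000.42 × 0.03344549… = €1,337.8336…
Penalties + interest = €5,500.0578… + €1,337.8336… = €6,837.89

€6,837.89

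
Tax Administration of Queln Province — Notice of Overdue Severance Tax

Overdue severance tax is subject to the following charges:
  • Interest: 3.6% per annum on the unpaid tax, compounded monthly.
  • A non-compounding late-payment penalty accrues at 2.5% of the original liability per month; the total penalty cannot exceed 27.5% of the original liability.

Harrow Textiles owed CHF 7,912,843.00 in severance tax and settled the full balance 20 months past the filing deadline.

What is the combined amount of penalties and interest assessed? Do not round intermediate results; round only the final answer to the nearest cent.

Penalty (uncapped): 20 × 2.5% × CHF 7,912,843.00 = CHF 3,956,421.50; cap = 27.5% × CHF 7,912,843.00 = CHF 2,176,031.83… → penalty = CHF 2,176,031.83…
Interest (3.6%/yr ÷ 12 = 0.3%/month): CHF 7,912,843.00 × ((1 + 0.003)^20 − 1) = CHF 488,548.2342…
Penalties + interest = CHF 2,176,031.8250 + CHF 488,548.2342… = CHF 2,664,580.06

CHF 2,664,580.06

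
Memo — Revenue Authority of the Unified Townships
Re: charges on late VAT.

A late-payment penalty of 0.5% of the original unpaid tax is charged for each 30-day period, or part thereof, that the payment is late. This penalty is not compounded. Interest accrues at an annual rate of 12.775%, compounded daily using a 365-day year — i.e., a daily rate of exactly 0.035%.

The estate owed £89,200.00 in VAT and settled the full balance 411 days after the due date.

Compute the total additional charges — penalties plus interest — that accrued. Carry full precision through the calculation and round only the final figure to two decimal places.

Penalty periods: ⌈411/30⌉ = 14; penalty = 14 × 0.5% × £89,200.00 = £6,244.00
Interest: £89,200.00 × ((1 + 0.00035)^411 − 1) = £89,200.00 × 0.15468183… = £13,797.6190…
Penalties + interest = £6,244.0000 + £13,797.6190… = £20,041.62

£20,041.62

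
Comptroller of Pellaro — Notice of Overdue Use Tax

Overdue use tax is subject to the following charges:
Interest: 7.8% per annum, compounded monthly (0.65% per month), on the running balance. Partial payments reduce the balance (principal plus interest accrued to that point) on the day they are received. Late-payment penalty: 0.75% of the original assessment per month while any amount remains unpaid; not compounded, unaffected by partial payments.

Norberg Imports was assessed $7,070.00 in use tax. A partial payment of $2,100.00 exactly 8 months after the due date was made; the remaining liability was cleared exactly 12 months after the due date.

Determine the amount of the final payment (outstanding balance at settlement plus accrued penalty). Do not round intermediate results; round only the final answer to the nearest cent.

$6,122.77

Balance at month 8: $7,070.0000 × (1 + 0.0065)^8 = $7,446.1134…
After $2,100.00 payment: $7,446.1134… − $2,100.00 = $5,346.1134…
Balance at month 12: $5,346.1134… × (1 + 0.0065)^4 = $5,486.4735…
Penalty: 12 × 0.75% × $7,070.00 = $636.30
Final settlement = outstanding balance + penalty = $5,486.4735… + $636.30 = $6,122.77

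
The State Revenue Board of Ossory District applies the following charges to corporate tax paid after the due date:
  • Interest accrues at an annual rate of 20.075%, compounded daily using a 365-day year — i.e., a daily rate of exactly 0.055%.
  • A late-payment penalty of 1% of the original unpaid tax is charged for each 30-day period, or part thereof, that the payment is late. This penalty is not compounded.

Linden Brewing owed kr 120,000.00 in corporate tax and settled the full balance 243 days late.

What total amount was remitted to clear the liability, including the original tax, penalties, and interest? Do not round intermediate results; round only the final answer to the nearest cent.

Penalty periods: ⌈243/30⌉ = 9; penalty = 9 × 1% × kr 120,000.00 = kr 10,800.00
Interest: kr 120,000.00 × ((1 + 0.00055)^243 − 1) = kr 120,000.00 × 0.14295071… = kr 17,154.0851…
Total = kr 120,000.00 + kr 10,800.0000 + kr 17,154.0851… = kr 147,954.09

kr 147,954.09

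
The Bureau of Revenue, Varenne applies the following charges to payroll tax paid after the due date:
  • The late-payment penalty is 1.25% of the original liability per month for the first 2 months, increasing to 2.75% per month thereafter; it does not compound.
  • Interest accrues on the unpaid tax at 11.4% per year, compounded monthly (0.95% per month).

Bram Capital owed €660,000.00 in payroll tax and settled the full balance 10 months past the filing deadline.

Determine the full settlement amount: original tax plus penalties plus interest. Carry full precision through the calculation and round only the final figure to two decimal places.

€887,149.47

Penalty, months 1–2: 2 × 1.25% × €660,000.00 = €16,500.00
Penalty, months 3–10: 8 × 2.75% × €660,000.00 = €145,200.00
Interest: €660,000.00 × ((1 + 0.0095)^10 − 1) = €660,000.00 × 0.0991659… = €65,449.4710…
Total = €660,000.00 + €161,700.0000 + €65,449.4710… = €887,149.47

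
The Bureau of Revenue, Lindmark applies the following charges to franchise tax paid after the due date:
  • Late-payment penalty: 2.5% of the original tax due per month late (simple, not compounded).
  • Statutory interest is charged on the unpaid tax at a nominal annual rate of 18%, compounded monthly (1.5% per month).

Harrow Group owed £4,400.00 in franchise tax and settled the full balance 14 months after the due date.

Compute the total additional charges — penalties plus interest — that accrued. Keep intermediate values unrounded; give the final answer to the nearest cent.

Late-payment penalty = 2.5% × £4,400.00 × 14 mo = £1,540.00
Interest: £4,400.00 × ((1 + 0.015)^14 − 1) = £4,400.00 × 0.2317557… = £1,019.7252…
Penalties + interest = £1,540.0000 + £1,019.7252… = £2,559.73

£2,559.73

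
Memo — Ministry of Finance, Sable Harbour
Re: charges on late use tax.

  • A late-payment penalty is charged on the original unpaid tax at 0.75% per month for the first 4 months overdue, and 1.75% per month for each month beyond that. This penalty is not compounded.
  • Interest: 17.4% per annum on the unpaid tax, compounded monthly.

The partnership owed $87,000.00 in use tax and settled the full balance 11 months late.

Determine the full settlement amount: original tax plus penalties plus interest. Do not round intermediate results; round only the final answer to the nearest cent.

$115,195.10

Penalty, months 1–4: 4 × 0.75% × $87,000.00 = $2,610.00
Penalty, months 5–11: 7 × 1.75% × $87,000.00 = $10,657.50
Interest (17.4%/yr ÷ 12 = 1.45%/month): $87,000.00 × ((1 + 0.0145)^11 − 1) = $14,927.6045…
Total = $87,000.00 + $13,267.5000 + $14,927.6045… = $115,195.10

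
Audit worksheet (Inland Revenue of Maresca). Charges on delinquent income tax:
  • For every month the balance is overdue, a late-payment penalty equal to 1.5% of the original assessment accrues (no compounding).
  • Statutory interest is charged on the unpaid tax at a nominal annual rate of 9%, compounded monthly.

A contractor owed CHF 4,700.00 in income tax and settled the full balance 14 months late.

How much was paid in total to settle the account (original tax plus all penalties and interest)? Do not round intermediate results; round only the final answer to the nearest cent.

CHF 6,205.29

Late-payment penalty: 14 × 1.5% × CHF 4,700.00 = CHF 987.00
Interest (9%/yr ÷ 12 = 0.75%/month): CHF 4,700.00 × ((1 + 0.0075)^14 − 1) = CHF 518.2950…
Total = CHF 4,700.00 + CHF 987.0000 + CHF 518.2950… = CHF 6,205.29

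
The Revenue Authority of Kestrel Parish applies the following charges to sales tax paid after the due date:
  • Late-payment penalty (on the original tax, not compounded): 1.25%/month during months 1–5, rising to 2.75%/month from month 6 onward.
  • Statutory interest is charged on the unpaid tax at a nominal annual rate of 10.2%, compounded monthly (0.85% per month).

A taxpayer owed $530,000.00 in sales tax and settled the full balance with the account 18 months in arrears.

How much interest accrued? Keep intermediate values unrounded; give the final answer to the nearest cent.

$87,223.02

Interest: $530,000.00 × ((1 + 0.0085)^18 − 1) = $530,000.00 × 0.1645717… = $87,223.0204…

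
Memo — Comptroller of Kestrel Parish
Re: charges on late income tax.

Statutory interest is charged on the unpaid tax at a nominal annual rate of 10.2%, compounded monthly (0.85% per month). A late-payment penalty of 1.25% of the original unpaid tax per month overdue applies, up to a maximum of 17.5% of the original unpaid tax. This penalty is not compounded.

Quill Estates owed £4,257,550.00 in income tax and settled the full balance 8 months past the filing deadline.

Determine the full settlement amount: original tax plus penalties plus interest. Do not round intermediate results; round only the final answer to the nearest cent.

Penalty: 8 × 1.25% × £4,257,550.00 = £425,755.00 (below the 17.5% cap of £745,071.25)
Interest: £4,257,550.00 × ((1 + 0.0085)^8 − 1) = £4,257,550.00 × 0.0700578… = £298,274.4114…
Total = £4,257,550.00 + £425,755.0000 + £298,274.4114… = £4,981,579.41

£4,981,579.41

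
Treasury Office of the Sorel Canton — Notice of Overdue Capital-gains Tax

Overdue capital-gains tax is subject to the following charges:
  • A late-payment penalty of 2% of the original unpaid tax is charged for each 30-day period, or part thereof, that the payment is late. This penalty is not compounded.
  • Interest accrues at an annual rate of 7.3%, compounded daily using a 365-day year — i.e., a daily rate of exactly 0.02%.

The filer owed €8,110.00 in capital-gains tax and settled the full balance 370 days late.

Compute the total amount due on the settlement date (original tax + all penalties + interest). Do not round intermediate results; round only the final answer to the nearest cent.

Penalty periods: ⌈370/30⌉ = 13; penalty = 13 × 2% × €8,110.00 = €2,108.60
Interest: €8,110.00 × ((1 + 0.0002)^370 − 1) = €8,110.00 × 0.07679884… = €622.8386…
Total = €8,110.00 + €2,108.6000 + €622.8386… = €10,841.44

€10,841.44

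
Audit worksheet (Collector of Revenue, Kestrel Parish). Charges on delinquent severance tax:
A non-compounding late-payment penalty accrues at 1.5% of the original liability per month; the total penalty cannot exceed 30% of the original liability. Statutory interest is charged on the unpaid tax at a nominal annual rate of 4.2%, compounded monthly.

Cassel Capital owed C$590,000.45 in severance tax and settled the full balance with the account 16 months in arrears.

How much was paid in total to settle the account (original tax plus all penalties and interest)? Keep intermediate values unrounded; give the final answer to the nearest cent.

Penalty: 16 × 1.5% × C$590,000.45 = C$141,600.11… (below the 30% cap of C$177,000.14…)
Interest (4.2%/yr ÷ 12 = 0.35%/month): C$590,000.45 × ((1 + 0.0035)^16 − 1) = C$33,921.6543…
Total = C$590,000.45 + C$141,600.1080 + C$33,921.6543… = C$765,522.21

C$765,522.21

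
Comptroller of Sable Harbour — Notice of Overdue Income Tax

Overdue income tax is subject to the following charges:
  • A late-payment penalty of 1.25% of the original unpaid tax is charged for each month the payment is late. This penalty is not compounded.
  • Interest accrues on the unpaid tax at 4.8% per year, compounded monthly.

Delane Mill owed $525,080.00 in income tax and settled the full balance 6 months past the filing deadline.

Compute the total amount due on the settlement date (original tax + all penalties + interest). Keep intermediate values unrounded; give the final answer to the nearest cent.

$577,189.61

Late-payment penalty: 6 × 1.25% × $525,080.00 = $39,381.00
Interest (4.8%/yr ÷ 12 = 0.4%/month): $525,080.00 × ((1 + 0.004)^6 − 1) = $12,728.6133…
Total = $525,080.00 + $39,381.0000 + $12,728.6133… = $577,189.61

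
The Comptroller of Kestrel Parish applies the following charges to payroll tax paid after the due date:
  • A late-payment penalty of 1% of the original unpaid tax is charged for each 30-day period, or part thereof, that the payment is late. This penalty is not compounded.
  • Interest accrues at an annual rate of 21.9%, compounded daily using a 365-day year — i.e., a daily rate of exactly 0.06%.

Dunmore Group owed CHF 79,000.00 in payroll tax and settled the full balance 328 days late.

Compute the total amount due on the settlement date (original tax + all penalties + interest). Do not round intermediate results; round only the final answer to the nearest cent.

Penalty periods: ⌈328/30⌉ = 11; penalty = 11 × 1% × CHF 79,000.00 = CHF 8,690.00
Interest: CHF 79,000.00 × ((1 + 0.0006)^328 − 1) = CHF 79,000.00 × 0.21742867… = CHF 17,176.8646…
Total = CHF 79,000.00 + CHF 8,690.0000 + CHF 17,176.8646… = CHF 104,866.86

CHF 104,866.86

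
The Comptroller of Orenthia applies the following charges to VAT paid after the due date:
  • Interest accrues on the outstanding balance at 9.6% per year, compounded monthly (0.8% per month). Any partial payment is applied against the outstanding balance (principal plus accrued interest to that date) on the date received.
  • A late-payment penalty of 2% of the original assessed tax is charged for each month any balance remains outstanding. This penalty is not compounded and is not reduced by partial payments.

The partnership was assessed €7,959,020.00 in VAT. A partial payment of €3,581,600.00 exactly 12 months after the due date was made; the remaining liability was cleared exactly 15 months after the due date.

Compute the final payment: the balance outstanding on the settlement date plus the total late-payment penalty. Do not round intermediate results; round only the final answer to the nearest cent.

Balance at month 12: €7,959,020.0000 × (1 + 0.008)^12 = €8,757,617.6701…
After €3,581,600.00 payment: €8,757,617.6701… − €3,581,600.00 = €5,176,017.6701…
Balance at month 15: €5,176,017.6701… × (1 + 0.008)^3 = €5,301,238.5397…
Penalty: 15 × 2% × €7,959,020.00 = €2,387,706.00
Final settlement = outstanding balance + penalty = €5,301,238.5397… + €2,387,706.00 = €7,688,944.54

€7,688,944.54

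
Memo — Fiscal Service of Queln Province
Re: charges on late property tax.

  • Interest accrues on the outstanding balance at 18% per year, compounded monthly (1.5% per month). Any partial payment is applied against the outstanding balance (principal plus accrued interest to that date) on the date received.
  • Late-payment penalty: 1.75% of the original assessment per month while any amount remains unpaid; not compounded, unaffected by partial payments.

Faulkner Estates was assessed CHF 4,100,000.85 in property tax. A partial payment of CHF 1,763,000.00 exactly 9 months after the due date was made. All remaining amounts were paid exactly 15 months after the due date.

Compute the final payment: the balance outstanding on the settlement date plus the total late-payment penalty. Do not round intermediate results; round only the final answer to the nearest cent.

Balance at month 9: CHF 4,100,000.8500 × (1 + 0.015)^9 = CHF 4,687,899.8710…
After CHF 1,763,000.00 payment: CHF 4,687,899.8710… − CHF 1,763,000.00 = CHF 2,924,899.8710…
Balance at month 15: CHF 2,924,899.8710… × (1 + 0.015)^6 = CHF 3,198,212.0616…
Penalty: 15 × 1.75% × CHF 4,100,000.85 = CHF 1,076,250.22…
Final settlement = outstanding balance + penalty = CHF 3,198,212.0616… + CHF 1,076,250.22… = CHF 4,274,462.28

CHF 4,274,462.28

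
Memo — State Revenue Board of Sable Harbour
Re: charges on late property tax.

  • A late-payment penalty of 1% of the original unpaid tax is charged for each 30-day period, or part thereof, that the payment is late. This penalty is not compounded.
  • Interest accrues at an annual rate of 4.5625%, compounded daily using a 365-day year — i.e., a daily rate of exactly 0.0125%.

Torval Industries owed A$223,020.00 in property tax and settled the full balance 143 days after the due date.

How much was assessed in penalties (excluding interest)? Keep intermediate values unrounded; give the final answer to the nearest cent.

Penalty periods: ⌈143/30⌉ = 5; penalty = 5 × 1% × A$223,020.00 = A$11,151.00

A$11,151.00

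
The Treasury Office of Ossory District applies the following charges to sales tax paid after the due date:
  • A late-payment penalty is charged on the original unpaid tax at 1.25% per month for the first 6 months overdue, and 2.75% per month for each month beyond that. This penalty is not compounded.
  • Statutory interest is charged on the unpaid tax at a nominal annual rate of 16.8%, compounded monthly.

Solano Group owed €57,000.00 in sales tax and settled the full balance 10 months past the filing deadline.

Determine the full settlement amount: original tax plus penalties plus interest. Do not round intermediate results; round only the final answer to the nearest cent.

Penalty, months 1–6: 6 × 1.25% × €57,000.00 = €4,275.00
Penalty, months 7–10: 4 × 2.75% × €57,000.00 = €6,270.00
Interest (16.8%/yr ÷ 12 = 1.4%/month): €57,000.00 × ((1 + 0.014)^10 − 1) = €8,501.9766…
Total = €57,000.00 + €10,545.0000 + €8,501.9766… = €76,046.98

€76,046.98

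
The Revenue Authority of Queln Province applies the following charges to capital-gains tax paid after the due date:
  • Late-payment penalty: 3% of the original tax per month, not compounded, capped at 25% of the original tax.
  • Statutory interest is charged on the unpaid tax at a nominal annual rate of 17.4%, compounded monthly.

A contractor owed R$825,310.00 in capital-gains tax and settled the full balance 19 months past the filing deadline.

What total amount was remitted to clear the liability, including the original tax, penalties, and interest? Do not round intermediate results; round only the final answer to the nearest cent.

R$1,291,268.40

Penalty (uncapped): 19 × 3% × R$825,310.00 = R$470,426.70; cap = 25% × R$825,310.00 = R$206,327.50 → penalty = R$206,327.50
Interest (17.4%/yr ÷ 12 = 1.45%/month): R$825,310.00 × ((1 + 0.0145)^19 − 1) = R$259,630.9046…
Total = R$825,310.00 + R$206,327.5000 + R$259,630.9046… = R$1,291,268.40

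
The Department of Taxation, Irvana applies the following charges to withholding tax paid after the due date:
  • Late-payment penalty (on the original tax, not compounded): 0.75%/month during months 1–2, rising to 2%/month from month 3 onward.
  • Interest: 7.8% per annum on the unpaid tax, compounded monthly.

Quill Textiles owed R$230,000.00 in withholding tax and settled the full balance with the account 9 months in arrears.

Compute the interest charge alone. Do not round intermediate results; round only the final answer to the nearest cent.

R$13,810.19

Interest (7.8%/yr ÷ 12 = 0.65%/month): R$230,000.00 × ((1 + 0.0065)^9 − 1) = R$13,810.1878…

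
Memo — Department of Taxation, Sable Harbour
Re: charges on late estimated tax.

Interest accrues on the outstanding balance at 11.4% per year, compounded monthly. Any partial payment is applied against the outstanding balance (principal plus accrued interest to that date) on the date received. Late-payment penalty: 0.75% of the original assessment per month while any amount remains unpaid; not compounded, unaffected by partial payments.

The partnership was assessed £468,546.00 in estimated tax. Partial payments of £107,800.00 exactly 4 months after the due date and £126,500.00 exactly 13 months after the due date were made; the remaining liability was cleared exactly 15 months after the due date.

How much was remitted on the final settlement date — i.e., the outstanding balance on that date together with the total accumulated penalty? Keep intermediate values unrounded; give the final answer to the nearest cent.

£344,122.74

Monthly rate = 11.4% ÷ 12 = 0.95%
Balance at month 4: £468,546.0000 × (1 + 0.0095)^4 = £486,606.0764…
After £107,800.00 payment: £486,606.0764… − £107,800.00 = £378,806.0764…
Balance at month 13: £378,806.0764… × (1 + 0.0095)^9 = £412,452.4107…
After £126,500.00 payment: £412,452.4107… − £126,500.00 = £285,952.4107…
Balance at month 15: £285,952.4107… × (1 + 0.0095)^2 = £291,411.3137…
Penalty: 15 × 0.75% × £468,546.00 = £52,711.43…
Final settlement = outstanding balance + penalty = £291,411.3137… + £52,711.43… = £344,122.74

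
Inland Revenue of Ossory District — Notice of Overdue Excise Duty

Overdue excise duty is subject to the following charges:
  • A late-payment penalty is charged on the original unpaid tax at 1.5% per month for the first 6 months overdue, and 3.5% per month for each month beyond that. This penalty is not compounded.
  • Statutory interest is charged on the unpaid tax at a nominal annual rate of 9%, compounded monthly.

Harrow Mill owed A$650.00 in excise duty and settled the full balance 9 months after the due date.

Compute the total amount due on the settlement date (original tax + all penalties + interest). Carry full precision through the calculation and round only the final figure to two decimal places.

Penalty, months 1–6: 6 × 1.5% × A$650.00 = A$58.50
Penalty, months 7–9: 3 × 3.5% × A$650.00 = A$68.25
Interest (9%/yr ÷ 12 = 0.75%/month): A$650.00 × ((1 + 0.0075)^9 − 1) = A$45.2145…
Total = A$650.00 + A$126.7500 + A$45.2145… = A$821.96

A$821.96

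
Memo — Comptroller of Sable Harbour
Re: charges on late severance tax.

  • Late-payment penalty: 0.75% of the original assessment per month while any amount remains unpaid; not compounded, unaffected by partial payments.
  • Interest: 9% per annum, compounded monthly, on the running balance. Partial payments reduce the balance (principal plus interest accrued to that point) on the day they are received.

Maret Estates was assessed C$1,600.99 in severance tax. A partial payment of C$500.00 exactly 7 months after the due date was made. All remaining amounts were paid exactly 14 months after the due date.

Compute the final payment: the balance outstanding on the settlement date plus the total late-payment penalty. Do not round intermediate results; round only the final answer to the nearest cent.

Monthly rate = 9% ÷ 12 = 0.75%
Balance at month 7: C$1,600.9900 × (1 + 0.0075)^7 = C$1,686.9570…
After C$500.00 payment: C$1,686.9570… − C$500.00 = C$1,186.9570…
Balance at month 14: C$1,186.9570… × (1 + 0.0075)^7 = C$1,250.6920…
Penalty: 14 × 0.75% × C$1,600.99 = C$168.10…
Final settlement = outstanding balance + penalty = C$1,250.6920… + C$168.10… = C$1,418.80

C$1,418.80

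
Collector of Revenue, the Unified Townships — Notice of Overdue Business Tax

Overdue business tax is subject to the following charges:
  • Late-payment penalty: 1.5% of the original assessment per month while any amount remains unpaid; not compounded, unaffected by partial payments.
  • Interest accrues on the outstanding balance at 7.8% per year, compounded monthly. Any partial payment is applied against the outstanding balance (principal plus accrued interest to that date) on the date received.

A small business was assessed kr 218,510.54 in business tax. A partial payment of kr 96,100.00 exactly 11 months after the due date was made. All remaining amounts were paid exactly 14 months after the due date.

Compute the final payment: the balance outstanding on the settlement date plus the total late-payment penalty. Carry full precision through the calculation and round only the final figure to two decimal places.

Monthly rate = 7.8% ÷ 12 = 0.65%
Balance at month 11: kr 218,510.5400 × (1 + 0.0065)^11 = kr 234,651.8388…
After kr 96,100.00 payment: kr 234,651.8388… − kr 96,100.00 = kr 138,551.8388…
Balance at month 14: kr 138,551.8388… × (1 + 0.0065)^3 = kr 141,271.1991…
Penalty: 14 × 1.5% × kr 218,510.54 = kr 45,887.21…
Final settlement = outstanding balance + penalty = kr 141,271.1991… + kr 45,887.21… = kr 187,158.41

kr 187,158.41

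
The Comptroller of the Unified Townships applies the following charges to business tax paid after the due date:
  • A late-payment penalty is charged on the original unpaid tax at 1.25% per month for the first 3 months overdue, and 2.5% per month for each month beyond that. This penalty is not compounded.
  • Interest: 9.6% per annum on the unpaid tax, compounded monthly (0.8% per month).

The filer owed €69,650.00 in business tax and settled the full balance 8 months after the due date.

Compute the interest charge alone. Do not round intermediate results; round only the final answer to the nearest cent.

Interest: €69,650.00 × ((1 + 0.008)^8 − 1) = €69,650.00 × 0.0658210… = €4,584.4299…

€4,584.43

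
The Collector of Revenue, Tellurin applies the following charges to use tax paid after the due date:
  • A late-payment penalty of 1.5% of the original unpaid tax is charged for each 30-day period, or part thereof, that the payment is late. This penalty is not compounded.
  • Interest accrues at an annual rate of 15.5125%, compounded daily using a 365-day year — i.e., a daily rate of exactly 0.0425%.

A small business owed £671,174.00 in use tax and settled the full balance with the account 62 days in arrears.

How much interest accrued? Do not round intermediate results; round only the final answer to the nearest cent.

Interest: £671,174.00 × ((1 + 0.000425)^62 − 1) = £671,174.00 × 0.02669448… = £17,916.6432…

£17,916.64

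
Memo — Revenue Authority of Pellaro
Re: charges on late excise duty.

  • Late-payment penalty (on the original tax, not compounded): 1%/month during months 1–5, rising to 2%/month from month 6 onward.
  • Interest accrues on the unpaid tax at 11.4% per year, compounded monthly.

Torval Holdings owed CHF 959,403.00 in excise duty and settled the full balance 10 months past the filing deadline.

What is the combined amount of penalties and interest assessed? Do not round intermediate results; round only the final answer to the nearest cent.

CHF 239,050.48

Penalty, months 1–5: 5 × 1% × CHF 959,403.00 = CHF 47,970.15
Penalty, months 6–10: 5 × 2% × CHF 959,403.00 = CHF 95,940.30
Interest (11.4%/yr ÷ 12 = 0.95%/month): CHF 959,403.00 × ((1 + 0.0095)^10 − 1) = CHF 95,140.0285…
Penalties + interest = CHF 143,910.4500 + CHF 95,140.0285… = CHF 239,050.48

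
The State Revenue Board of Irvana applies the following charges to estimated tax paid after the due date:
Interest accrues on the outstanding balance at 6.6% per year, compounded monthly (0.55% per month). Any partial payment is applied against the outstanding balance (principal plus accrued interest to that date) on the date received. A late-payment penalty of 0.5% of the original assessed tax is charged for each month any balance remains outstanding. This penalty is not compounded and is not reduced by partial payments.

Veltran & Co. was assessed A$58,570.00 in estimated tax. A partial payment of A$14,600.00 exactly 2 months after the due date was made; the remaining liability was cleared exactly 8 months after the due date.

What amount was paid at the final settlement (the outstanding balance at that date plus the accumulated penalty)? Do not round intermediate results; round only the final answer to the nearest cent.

Balance at month 2: A$58,570.0000 × (1 + 0.0055)^2 = A$59,216.0417…
After A$14,600.00 payment: A$59,216.0417… − A$14,600.00 = A$44,616.0417…
Balance at month 8: A$44,616.0417… × (1 + 0.0055)^6 = A$46,108.7647…
Penalty: 8 × 0.5% × A$58,570.00 = A$2,342.80
Final settlement = outstanding balance + penalty = A$46,108.7647… + A$2,342.80 = A$48,451.56

A$48,451.56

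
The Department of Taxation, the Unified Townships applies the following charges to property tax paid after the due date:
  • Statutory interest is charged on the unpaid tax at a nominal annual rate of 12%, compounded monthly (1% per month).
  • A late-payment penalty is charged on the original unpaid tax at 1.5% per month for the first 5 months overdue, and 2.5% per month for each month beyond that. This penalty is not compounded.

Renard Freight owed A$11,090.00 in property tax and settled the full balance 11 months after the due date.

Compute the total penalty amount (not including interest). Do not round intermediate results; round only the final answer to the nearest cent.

A$2,495.25

Penalty, months 1–5: 5 × 1.5% × A$11,090.00 = A$831.75
Penalty, months 6–11: 6 × 2.5% × A$11,090.00 = A$1,663.50
Total penalty = A$831.75 + A$1,663.50 = A$2,495.25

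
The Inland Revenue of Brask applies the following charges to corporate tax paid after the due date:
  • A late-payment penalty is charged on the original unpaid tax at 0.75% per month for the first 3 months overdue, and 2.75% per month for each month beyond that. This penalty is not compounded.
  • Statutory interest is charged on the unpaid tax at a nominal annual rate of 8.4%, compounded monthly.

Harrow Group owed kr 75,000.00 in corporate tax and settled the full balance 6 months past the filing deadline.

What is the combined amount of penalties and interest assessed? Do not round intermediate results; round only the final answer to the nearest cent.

kr 11,080.64

Penalty, months 1–3: 3 × 0.75% × kr 75,000.00 = kr 1,687.50
Penalty, months 4–6: 3 × 2.75% × kr 75,000.00 = kr 6,187.50
Interest (8.4%/yr ÷ 12 = 0.7%/month): kr 75,000.00 × ((1 + 0.007)^6 − 1) = kr 3,205.6422…
Penalties + interest = kr 7,875.0000 + kr 3,205.6422… = kr 11,080.64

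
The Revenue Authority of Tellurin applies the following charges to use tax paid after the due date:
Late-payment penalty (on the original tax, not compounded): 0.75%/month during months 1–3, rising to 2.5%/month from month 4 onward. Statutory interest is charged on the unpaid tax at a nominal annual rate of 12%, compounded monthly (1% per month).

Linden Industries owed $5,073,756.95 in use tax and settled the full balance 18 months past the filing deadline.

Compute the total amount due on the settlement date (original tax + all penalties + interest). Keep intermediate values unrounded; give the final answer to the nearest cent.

$8,085,779.96

Penalty, months 1–3: 3 × 0.75% × $5,073,756.95 = $114,159.53…
Penalty, months 4–18: 15 × 2.5% × $5,073,756.95 = $1,902,658.86…
Interest: $5,073,756.95 × ((1 + 0.01)^18 − 1) = $5,073,756.95 × 0.1961475… = $995,204.6180…
Total = $5,073,756.95 + $2,016,818.3876… + $995,204.6180… = $8,085,779.96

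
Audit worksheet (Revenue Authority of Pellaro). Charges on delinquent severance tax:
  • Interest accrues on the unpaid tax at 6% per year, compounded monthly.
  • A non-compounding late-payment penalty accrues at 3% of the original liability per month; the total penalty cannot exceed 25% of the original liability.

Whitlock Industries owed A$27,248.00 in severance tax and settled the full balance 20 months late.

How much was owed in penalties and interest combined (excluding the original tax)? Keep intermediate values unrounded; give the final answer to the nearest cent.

A$9,670.19

Penalty (uncapped): 20 × 3% × A$27,248.00 = A$16,348.80; cap = 25% × A$27,248.00 = A$6,812.00 → penalty = A$6,812.00
Interest (6%/yr ÷ 12 = 0.5%/month): A$27,248.00 × ((1 + 0.005)^20 − 1) = A$2,858.1947…
Penalties + interest = A$6,812.0000 + A$2,858.1947… = A$9,670.19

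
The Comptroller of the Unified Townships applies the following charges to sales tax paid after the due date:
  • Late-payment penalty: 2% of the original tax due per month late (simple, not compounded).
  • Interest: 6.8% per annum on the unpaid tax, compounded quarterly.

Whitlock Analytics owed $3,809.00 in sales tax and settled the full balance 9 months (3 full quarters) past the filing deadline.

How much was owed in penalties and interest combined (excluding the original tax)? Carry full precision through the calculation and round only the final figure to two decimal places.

Late-payment penalty: 9 × 2% × $3,809.00 = $685.62
Interest (6.8%/yr ÷ 4 = 1.7%/quarter): $3,809.00 × ((1 + 0.017)^3 − 1) = $197.5801…
Penalties + interest = $685.6200 + $197.5801… = $883.20

$883.20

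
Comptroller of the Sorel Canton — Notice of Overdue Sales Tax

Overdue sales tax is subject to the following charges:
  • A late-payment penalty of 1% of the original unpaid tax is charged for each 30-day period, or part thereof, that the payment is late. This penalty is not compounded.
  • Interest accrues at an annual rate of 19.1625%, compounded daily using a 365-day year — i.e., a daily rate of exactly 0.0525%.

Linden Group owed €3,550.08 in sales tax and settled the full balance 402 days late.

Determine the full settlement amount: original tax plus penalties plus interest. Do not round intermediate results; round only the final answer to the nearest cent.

€4,881.03

Penalty periods: ⌈402/30⌉ = 14; penalty = 14 × 1% × €3,550.08 = €497.01…
Interest: €3,550.08 × ((1 + 0.000525)^402 − 1) = €3,550.08 × 0.23490571… = €833.9341…
Total = €3,550.08 + €497.0112 + €833.9341… = €4,881.03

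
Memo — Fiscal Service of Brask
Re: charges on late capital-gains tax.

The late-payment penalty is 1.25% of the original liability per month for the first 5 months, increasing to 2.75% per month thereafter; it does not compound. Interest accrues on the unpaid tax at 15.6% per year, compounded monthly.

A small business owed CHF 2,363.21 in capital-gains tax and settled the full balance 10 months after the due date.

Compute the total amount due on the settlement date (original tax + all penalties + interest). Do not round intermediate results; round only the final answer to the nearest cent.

CHF 3,161.68

Penalty, months 1–5: 5 × 1.25% × CHF 2,363.21 = CHF 147.70…
Penalty, months 6–10: 5 × 2.75% × CHF 2,363.21 = CHF 324.94…
Interest (15.6%/yr ÷ 12 = 1.3%/month): CHF 2,363.21 × ((1 + 0.013)^10 − 1) = CHF 325.8269…
Total = CHF 2,363.21 + CHF 472.6420 + CHF 325.8269… = CHF 3,161.68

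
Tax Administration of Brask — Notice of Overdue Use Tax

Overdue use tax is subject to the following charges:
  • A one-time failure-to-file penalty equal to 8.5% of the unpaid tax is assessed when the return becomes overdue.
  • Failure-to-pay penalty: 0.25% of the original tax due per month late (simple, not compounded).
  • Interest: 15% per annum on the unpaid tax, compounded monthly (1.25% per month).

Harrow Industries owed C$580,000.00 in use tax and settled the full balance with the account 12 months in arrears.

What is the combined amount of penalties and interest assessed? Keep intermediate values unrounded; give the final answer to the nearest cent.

C$159,937.62

Failure-to-file penalty: 8.5% × C$580,000.00 = C$49,300.00
Failure-to-pay penalty: 12 × 0.25% × C$580,000.00 = C$17,400.00
Interest: C$580,000.00 × ((1 + 0.0125)^12 − 1) = C$580,000.00 × 0.1607545… = C$93,237.6203…
Penalties + interest = C$66,700.0000 + C$93,237.6203… = C$159,937.62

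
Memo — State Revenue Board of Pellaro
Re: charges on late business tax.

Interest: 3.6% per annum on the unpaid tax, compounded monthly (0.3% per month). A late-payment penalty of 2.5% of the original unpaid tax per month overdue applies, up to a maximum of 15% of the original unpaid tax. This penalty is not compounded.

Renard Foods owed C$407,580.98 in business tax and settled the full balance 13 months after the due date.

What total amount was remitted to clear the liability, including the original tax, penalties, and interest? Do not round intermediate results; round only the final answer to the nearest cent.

Penalty (uncapped): 13 × 2.5% × C$407,580.98 = C$132,463.82…; cap = 15% × C$407,580.98 = C$61,137.15… → penalty = C$61,137.15…
Interest: C$407,580.98 × ((1 + 0.003)^13 − 1) = C$407,580.98 × 0.0397098… = C$16,184.9511…
Total = C$407,580.98 + C$61,137.1470 + C$16,184.9511… = C$484,903.08

C$484,903.08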